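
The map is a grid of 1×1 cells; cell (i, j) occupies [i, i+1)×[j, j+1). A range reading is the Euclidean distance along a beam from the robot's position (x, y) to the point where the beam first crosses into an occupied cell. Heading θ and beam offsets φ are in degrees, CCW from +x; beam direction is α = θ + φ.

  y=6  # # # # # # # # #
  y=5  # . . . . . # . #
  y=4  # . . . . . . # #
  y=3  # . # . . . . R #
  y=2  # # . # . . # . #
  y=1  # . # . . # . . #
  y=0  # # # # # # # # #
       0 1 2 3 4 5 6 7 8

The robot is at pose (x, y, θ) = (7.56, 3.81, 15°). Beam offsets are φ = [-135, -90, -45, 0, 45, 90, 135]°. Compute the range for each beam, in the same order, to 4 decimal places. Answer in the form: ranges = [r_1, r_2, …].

beam 1: φ=-135°, α=240°
  dir = (cos 240°, sin 240°) = (-0.5000, -0.8660); from cell (7,3)
  next x-line at t=1.1200, next y-line at t=0.9353; Δt_x=2.0000, Δt_y=1.1547
    y: enter (7,2) at t=0.9353
    x: enter (6,2) at t=1.1200 ← occupied
  → r_1 = 1.1200
beam 2: φ=-90°, α=285°
  dir = (cos 285°, sin 285°) = (0.2588, -0.9659); from cell (7,3)
  next x-line at t=1.7000, next y-line at t=0.8386; Δt_x=3.8637, Δt_y=1.0353
    y: enter (7,2) at t=0.8386
    x: enter (8,2) at t=1.7000 ← occupied
  → r_2 = 1.7000
beam 3: φ=-45°, α=330°
  dir = (cos 330°, sin 330°) = (0.8660, -0.5000); from cell (7,3)
  next x-line at t=0.5081, next y-line at t=1.6200; Δt_x=1.1547, Δt_y=2.0000
    x: enter (8,3) at t=0.5081 ← occupied
  → r_3 = 0.5081
beam 4: φ=0°, α=15°
  dir = (cos 15°, sin 15°) = (0.9659, 0.2588); from cell (7,3)
  next x-line at t=0.4555, next y-line at t=0.7341; Δt_x=1.0353, Δt_y=3.8637
    x: enter (8,3) at t=0.4555 ← occupied
  → r_4 = 0.4555
beam 5: φ=45°, α=60°
  dir = (cos 60°, sin 60°) = (0.5000, 0.8660); from cell (7,3)
  next x-line at t=0.8800, next y-line at t=0.2194; Δt_x=2.0000, Δt_y=1.1547
    y: enter (7,4) at t=0.2194 ← occupied
  → r_5 = 0.2194
beam 6: φ=90°, α=105°
  dir = (cos 105°, sin 105°) = (-0.2588, 0.9659); from cell (7,3)
  next x-line at t=2.1637, next y-line at t=0.1967; Δt_x=3.8637, Δt_y=1.0353
    y: enter (7,4) at t=0.1967 ← occupied
  → r_6 = 0.1967
beam 7: φ=135°, α=150°
  dir = (cos 150°, sin 150°) = (-0.8660, 0.5000); from cell (7,3)
  next x-line at t=0.6466, next y-line at t=0.3800; Δt_x=1.1547, Δt_y=2.0000
    y: enter (7,4) at t=0.3800 ← occupied
  → r_7 = 0.3800

ranges = [1.1200, 1.7000, 0.5081, 0.4555, 0.2194, 0.1967, 0.3800]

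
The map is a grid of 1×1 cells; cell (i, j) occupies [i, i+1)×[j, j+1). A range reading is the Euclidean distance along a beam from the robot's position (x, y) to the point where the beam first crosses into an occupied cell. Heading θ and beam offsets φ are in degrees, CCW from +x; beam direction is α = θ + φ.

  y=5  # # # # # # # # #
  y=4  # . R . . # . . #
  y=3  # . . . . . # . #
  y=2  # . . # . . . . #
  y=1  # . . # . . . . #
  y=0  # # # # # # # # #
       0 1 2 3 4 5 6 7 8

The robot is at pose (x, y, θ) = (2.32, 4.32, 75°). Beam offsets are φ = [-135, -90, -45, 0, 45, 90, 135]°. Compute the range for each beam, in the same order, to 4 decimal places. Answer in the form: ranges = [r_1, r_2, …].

beam 1: φ=-135°, α=300°
  cosα=0.5000 sinα=-0.8660 | (2,4) | tMaxX 1.3600 tMaxY 0.3695 | tΔX 2.0000 tΔY 1.1547
    t=0.3695 [y] (2,3)
    t=1.3600 [x] (3,3)
    t=1.5242 [y] (3,2) — stop
  → r_1 = 1.5242
beam 2: φ=-90°, α=345°
  cosα=0.9659 sinα=-0.2588 | (2,4) | tMaxX 0.7040 tMaxY 1.2364 | tΔX 1.0353 tΔY 3.8637
    t=0.7040 [x] (3,4)
    t=1.2364 [y] (3,3)
    t=1.7393 [x] (4,3)
    t=2.7745 [x] (5,3)
    t=3.8098 [x] (6,3) — stop
  → r_2 = 3.8098
beam 3: φ=-45°, α=30°
  cosα=0.8660 sinα=0.5000 | (2,4) | tMaxX 0.7852 tMaxY 1.3600 | tΔX 1.1547 tΔY 2.0000
    t=0.7852 [x] (3,4)
    t=1.3600 [y] (3,5) — stop
  → r_3 = 1.3600
beam 4: φ=0°, α=75°
  cosα=0.2588 sinα=0.9659 | (2,4) | tMaxX 2.6273 tMaxY 0.7040 | tΔX 3.8637 tΔY 1.0353
    t=0.7040 [y] (2,5) — stop
  → r_4 = 0.7040
beam 5: φ=45°, α=120°
  cosα=-0.5000 sinα=0.8660 | (2,4) | tMaxX 0.6400 tMaxY 0.7852 | tΔX 2.0000 tΔY 1.1547
    t=0.6400 [x] (1,4)
    t=0.7852 [y] (1,5) — stop
  → r_5 = 0.7852
beam 6: φ=90°, α=165°
  cosα=-0.9659 sinα=0.2588 | (2,4) | tMaxX 0.3313 tMaxY 2.6273 | tΔX 1.0353 tΔY 3.8637
    t=0.3313 [x] (1,4)
    t=1.3666 [x] (0,4) — stop
  → r_6 = 1.3666
beam 7: φ=135°, α=210°
  cosα=-0.8660 sinα=-0.5000 | (2,4) | tMaxX 0.3695 tMaxY 0.6400 | tΔX 1.1547 tΔY 2.0000
    t=0.3695 [x] (1,4)
    t=0.6400 [y] (1,3)
    t=1.5242 [x] (0,3) — stop
  → r_7 = 1.5242

ranges = [1.5242, 3.8098, 1.3600, 0.7040, 0.7852, 1.3666, 1.5242]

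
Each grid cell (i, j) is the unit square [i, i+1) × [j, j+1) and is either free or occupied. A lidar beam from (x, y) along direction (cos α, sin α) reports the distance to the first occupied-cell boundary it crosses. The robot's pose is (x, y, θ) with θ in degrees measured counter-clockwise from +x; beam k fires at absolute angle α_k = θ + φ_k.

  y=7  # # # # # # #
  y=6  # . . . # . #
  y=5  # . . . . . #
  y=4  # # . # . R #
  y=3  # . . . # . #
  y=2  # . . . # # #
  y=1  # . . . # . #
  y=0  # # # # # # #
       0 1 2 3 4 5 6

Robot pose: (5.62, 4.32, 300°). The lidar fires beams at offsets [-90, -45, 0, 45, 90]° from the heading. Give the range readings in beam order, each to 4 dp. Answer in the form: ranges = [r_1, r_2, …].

ranges = [0.7159, 1.3666, 0.7600, 0.3934, 0.4388]

beam 1: φ=-90°, α=210°
  dir = (cos 210°, sin 210°) = (-0.8660, -0.5000); from cell (5,4)
  next x-line at t=0.7159, next y-line at t=0.6400; Δt_x=1.1547, Δt_y=2.0000
    y: enter (5,3) at t=0.6400
    x: enter (4,3) at t=0.7159 ← occupied
  → r_1 = 0.7159
beam 2: φ=-45°, α=255°
  dir = (cos 255°, sin 255°) = (-0.2588, -0.9659); from cell (5,4)
  next x-line at t=2.3955, next y-line at t=0.3313; Δt_x=3.8637, Δt_y=1.0353
    y: enter (5,3) at t=0.3313
    y: enter (5,2) at t=1.3666 ← occupied
  → r_2 = 1.3666
beam 3: φ=0°, α=300°
  dir = (cos 300°, sin 300°) = (0.5000, -0.8660); from cell (5,4)
  next x-line at t=0.7600, next y-line at t=0.3695; Δt_x=2.0000, Δt_y=1.1547
    y: enter (5,3) at t=0.3695
    x: enter (6,3) at t=0.7600 ← occupied
  → r_3 = 0.7600
beam 4: φ=45°, α=345°
  dir = (cos 345°, sin 345°) = (0.9659, -0.2588); from cell (5,4)
  next x-line at t=0.3934, next y-line at t=1.2364; Δt_x=1.0353, Δt_y=3.8637
    x: enter (6,4) at t=0.3934 ← occupied
  → r_4 = 0.3934
beam 5: φ=90°, α=30°
  dir = (cos 30°, sin 30°) = (0.8660, 0.5000); from cell (5,4)
  next x-line at t=0.4388, next y-line at t=1.3600; Δt_x=1.1547, Δt_y=2.0000
    x: enter (6,4) at t=0.4388 ← occupied
  → r_5 = 0.4388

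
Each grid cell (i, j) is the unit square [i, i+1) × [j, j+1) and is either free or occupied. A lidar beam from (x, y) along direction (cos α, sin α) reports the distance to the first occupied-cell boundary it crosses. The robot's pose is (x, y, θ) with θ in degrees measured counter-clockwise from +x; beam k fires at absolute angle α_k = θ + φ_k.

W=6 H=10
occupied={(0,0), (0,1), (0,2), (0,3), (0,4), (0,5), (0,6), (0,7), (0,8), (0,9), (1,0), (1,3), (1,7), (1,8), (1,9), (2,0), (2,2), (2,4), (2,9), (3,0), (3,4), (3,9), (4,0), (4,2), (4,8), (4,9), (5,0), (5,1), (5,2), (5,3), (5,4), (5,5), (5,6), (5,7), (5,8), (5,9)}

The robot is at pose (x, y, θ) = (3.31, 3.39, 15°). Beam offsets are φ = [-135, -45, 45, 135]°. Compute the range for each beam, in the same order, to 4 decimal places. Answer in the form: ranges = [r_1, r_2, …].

ranges = [0.6200, 0.7967, 0.7044, 1.2200]

beam 1: φ=-135°, α=240°
  direction (-0.5000, -0.8660); cell (3,3); t to first gridline: x 0.6200, y 0.4503 (then +2.0000 / +1.1547)
    (3,2) via y @ 0.4503
    (2,2) via x @ 0.6200  # hit
  → r_1 = 0.6200
beam 2: φ=-45°, α=330°
  direction (0.8660, -0.5000); cell (3,3); t to first gridline: x 0.7967, y 0.7800 (then +1.1547 / +2.0000)
    (3,2) via y @ 0.7800
    (4,2) via x @ 0.7967  # hit
  → r_2 = 0.7967
beam 3: φ=45°, α=60°
  direction (0.5000, 0.8660); cell (3,3); t to first gridline: x 1.3800, y 0.7044 (then +2.0000 / +1.1547)
    (3,4) via y @ 0.7044  # hit
  → r_3 = 0.7044
beam 4: φ=135°, α=150°
  direction (-0.8660, 0.5000); cell (3,3); t to first gridline: x 0.3580, y 1.2200 (then +1.1547 / +2.0000)
    (2,3) via x @ 0.3580
    (2,4) via y @ 1.2200  # hit
  → r_4 = 1.2200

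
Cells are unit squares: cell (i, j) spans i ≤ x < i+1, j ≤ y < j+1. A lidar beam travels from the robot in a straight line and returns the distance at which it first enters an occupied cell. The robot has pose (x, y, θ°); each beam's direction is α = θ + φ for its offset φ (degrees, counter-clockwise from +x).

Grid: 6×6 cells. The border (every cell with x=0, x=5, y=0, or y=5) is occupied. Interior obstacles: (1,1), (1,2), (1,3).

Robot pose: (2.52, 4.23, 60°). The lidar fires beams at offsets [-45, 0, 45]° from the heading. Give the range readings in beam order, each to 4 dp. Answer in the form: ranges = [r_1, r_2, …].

beam 1: φ=-45°, α=15°
  dir = (cos 15°, sin 15°) = (0.9659, 0.2588); from cell (2,4)
  next x-line at t=0.4969, next y-line at t=2.9751; Δt_x=1.0353, Δt_y=3.8637
    x: enter (3,4) at t=0.4969
    x: enter (4,4) at t=1.5322
    x: enter (5,4) at t=2.5675 ← occupied
  → r_1 = 2.5675
beam 2: φ=0°, α=60°
  dir = (cos 60°, sin 60°) = (0.5000, 0.8660); from cell (2,4)
  next x-line at t=0.9600, next y-line at t=0.8891; Δt_x=2.0000, Δt_y=1.1547
    y: enter (2,5) at t=0.8891 ← occupied
  → r_2 = 0.8891
beam 3: φ=45°, α=105°
  dir = (cos 105°, sin 105°) = (-0.2588, 0.9659); from cell (2,4)
  next x-line at t=2.0091, next y-line at t=0.7972; Δt_x=3.8637, Δt_y=1.0353
    y: enter (2,5) at t=0.7972 ← occupied
  → r_3 = 0.7972

ranges = [2.5675, 0.8891, 0.7972]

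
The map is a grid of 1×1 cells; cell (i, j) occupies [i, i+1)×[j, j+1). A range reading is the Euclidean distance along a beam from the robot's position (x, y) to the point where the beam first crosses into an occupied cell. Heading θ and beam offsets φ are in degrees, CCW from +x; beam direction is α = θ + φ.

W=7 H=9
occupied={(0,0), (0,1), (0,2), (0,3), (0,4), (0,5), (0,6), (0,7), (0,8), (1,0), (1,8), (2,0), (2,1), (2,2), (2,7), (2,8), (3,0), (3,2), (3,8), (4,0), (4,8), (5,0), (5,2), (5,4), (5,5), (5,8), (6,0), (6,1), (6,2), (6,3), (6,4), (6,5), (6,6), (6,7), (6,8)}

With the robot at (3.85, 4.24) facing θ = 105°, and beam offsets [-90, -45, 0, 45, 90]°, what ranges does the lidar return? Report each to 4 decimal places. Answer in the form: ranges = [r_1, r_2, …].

ranges = [1.1906, 4.3000, 3.2841, 3.2909, 2.9505]

beam 1: φ=-90°, α=15°
  cosα=0.9659 sinα=0.2588 | (3,4) | tMaxX 0.1553 tMaxY 2.9364 | tΔX 1.0353 tΔY 3.8637
    t=0.1553 [x] (4,4)
    t=1.1906 [x] (5,4) — stop
  → r_1 = 1.1906
beam 2: φ=-45°, α=60°
  cosα=0.5000 sinα=0.8660 | (3,4) | tMaxX 0.3000 tMaxY 0.8776 | tΔX 2.0000 tΔY 1.1547
    t=0.3000 [x] (4,4)
    t=0.8776 [y] (4,5)
    t=2.0323 [y] (4,6)
    t=2.3000 [x] (5,6)
    t=3.1870 [y] (5,7)
    t=4.3000 [x] (6,7) — stop
  → r_2 = 4.3000
beam 3: φ=0°, α=105°
  cosα=-0.2588 sinα=0.9659 | (3,4) | tMaxX 3.2841 tMaxY 0.7868 | tΔX 3.8637 tΔY 1.0353
    t=0.7868 [y] (3,5)
    t=1.8221 [y] (3,6)
    t=2.8574 [y] (3,7)
    t=3.2841 [x] (2,7) — stop
  → r_3 = 3.2841
beam 4: φ=45°, α=150°
  cosα=-0.8660 sinα=0.5000 | (3,4) | tMaxX 0.9815 tMaxY 1.5200 | tΔX 1.1547 tΔY 2.0000
    t=0.9815 [x] (2,4)
    t=1.5200 [y] (2,5)
    t=2.1362 [x] (1,5)
    t=3.2909 [x] (0,5) — stop
  → r_4 = 3.2909
beam 5: φ=90°, α=195°
  cosα=-0.9659 sinα=-0.2588 | (3,4) | tMaxX 0.8800 tMaxY 0.9273 | tΔX 1.0353 tΔY 3.8637
    t=0.8800 [x] (2,4)
    t=0.9273 [y] (2,3)
    t=1.9153 [x] (1,3)
    t=2.9505 [x] (0,3) — stop
  → r_5 = 2.9505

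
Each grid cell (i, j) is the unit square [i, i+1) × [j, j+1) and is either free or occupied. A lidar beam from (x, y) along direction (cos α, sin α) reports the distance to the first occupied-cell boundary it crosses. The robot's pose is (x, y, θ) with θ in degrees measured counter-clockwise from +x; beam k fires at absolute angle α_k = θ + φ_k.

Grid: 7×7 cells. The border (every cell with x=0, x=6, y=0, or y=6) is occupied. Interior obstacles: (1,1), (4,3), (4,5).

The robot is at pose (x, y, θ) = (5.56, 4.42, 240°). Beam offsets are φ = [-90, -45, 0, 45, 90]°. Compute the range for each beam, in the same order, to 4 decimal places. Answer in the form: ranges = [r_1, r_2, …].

beam 1: φ=-90°, α=150°
  direction (-0.8660, 0.5000); cell (5,4); t to first gridline: x 0.6466, y 1.1600 (then +1.1547 / +2.0000)
    (4,4) via x @ 0.6466
    (4,5) via y @ 1.1600  # hit
  → r_1 = 1.1600
beam 2: φ=-45°, α=195°
  direction (-0.9659, -0.2588); cell (5,4); t to first gridline: x 0.5798, y 1.6228 (then +1.0353 / +3.8637)
    (4,4) via x @ 0.5798
    (3,4) via x @ 1.6150
    (3,3) via y @ 1.6228
    (2,3) via x @ 2.6503
    (1,3) via x @ 3.6856
    (0,3) via x @ 4.7209  # hit
  → r_2 = 4.7209
beam 3: φ=0°, α=240°
  direction (-0.5000, -0.8660); cell (5,4); t to first gridline: x 1.1200, y 0.4850 (then +2.0000 / +1.1547)
    (5,3) via y @ 0.4850
    (4,3) via x @ 1.1200  # hit
  → r_3 = 1.1200
beam 4: φ=45°, α=285°
  direction (0.2588, -0.9659); cell (5,4); t to first gridline: x 1.7000, y 0.4348 (then +3.8637 / +1.0353)
    (5,3) via y @ 0.4348
    (5,2) via y @ 1.4701
    (6,2) via x @ 1.7000  # hit
  → r_4 = 1.7000
beam 5: φ=90°, α=330°
  direction (0.8660, -0.5000); cell (5,4); t to first gridline: x 0.5081, y 0.8400 (then +1.1547 / +2.0000)
    (6,4) via x @ 0.5081  # hit
  → r_5 = 0.5081

ranges = [1.1600, 4.7209, 1.1200, 1.7000, 0.5081]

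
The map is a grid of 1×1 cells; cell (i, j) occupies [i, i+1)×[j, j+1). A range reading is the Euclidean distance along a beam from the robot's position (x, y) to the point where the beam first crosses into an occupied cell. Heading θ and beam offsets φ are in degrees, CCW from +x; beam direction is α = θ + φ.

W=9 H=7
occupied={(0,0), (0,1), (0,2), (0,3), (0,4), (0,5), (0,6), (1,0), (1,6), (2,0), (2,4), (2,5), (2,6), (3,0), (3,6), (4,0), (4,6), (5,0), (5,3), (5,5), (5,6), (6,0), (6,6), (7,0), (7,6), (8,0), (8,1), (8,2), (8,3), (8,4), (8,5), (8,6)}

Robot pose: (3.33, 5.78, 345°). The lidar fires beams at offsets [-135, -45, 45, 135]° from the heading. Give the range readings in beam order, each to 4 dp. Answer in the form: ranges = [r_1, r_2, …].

beam 1: φ=-135°, α=210°
  direction (-0.8660, -0.5000); cell (3,5); t to first gridline: x 0.3811, y 1.5600 (then +1.1547 / +2.0000)
    (2,5) via x @ 0.3811  # hit
  → r_1 = 0.3811
beam 2: φ=-45°, α=300°
  direction (0.5000, -0.8660); cell (3,5); t to first gridline: x 1.3400, y 0.9007 (then +2.0000 / +1.1547)
    (3,4) via y @ 0.9007
    (4,4) via x @ 1.3400
    (4,3) via y @ 2.0554
    (4,2) via y @ 3.2101
    (5,2) via x @ 3.3400
    (5,1) via y @ 4.3648
    (6,1) via x @ 5.3400
    (6,0) via y @ 5.5195  # hit
  → r_2 = 5.5195
beam 3: φ=45°, α=30°
  direction (0.8660, 0.5000); cell (3,5); t to first gridline: x 0.7736, y 0.4400 (then +1.1547 / +2.0000)
    (3,6) via y @ 0.4400  # hit
  → r_3 = 0.4400
beam 4: φ=135°, α=120°
  direction (-0.5000, 0.8660); cell (3,5); t to first gridline: x 0.6600, y 0.2540 (then +2.0000 / +1.1547)
    (3,6) via y @ 0.2540  # hit
  → r_4 = 0.2540

ranges = [0.3811, 5.5195, 0.4400, 0.2540]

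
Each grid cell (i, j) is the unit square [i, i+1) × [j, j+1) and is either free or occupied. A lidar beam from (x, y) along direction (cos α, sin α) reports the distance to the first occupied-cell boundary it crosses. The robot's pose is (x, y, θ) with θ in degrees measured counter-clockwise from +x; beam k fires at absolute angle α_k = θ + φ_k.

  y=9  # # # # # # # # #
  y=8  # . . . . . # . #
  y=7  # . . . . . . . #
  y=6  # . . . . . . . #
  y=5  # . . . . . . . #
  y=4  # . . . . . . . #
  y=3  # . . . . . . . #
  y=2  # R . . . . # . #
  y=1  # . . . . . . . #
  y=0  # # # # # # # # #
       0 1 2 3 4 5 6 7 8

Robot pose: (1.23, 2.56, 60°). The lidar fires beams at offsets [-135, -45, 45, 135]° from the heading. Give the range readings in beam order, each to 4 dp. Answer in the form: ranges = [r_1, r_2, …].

beam 1: φ=-135°, α=285°
  d=(0.2588,-0.9659)  start (1,2)  tX=2.9751 tY=0.5798  stride 1/|dx|=3.8637 1/|dy|=1.0353
    cross y-line → (1,1), t=0.5798
    cross y-line → (1,0), t=1.6150 (wall)
  → r_1 = 1.6150
beam 2: φ=-45°, α=15°
  d=(0.9659,0.2588)  start (1,2)  tX=0.7972 tY=1.7000  stride 1/|dx|=1.0353 1/|dy|=3.8637
    cross x-line → (2,2), t=0.7972
    cross y-line → (2,3), t=1.7000
    cross x-line → (3,3), t=1.8324
    cross x-line → (4,3), t=2.8677
    cross x-line → (5,3), t=3.9030
    cross x-line → (6,3), t=4.9383
    cross y-line → (6,4), t=5.5637
    cross x-line → (7,4), t=5.9735
    cross x-line → (8,4), t=7.0088 (wall)
  → r_2 = 7.0088
beam 3: φ=45°, α=105°
  d=(-0.2588,0.9659)  start (1,2)  tX=0.8887 tY=0.4555  stride 1/|dx|=3.8637 1/|dy|=1.0353
    cross y-line → (1,3), t=0.4555
    cross x-line → (0,3), t=0.8887 (wall)
  → r_3 = 0.8887
beam 4: φ=135°, α=195°
  d=(-0.9659,-0.2588)  start (1,2)  tX=0.2381 tY=2.1637  stride 1/|dx|=1.0353 1/|dy|=3.8637
    cross x-line → (0,2), t=0.2381 (wall)
  → r_4 = 0.2381

ranges = [1.6150, 7.0088, 0.8887, 0.2381]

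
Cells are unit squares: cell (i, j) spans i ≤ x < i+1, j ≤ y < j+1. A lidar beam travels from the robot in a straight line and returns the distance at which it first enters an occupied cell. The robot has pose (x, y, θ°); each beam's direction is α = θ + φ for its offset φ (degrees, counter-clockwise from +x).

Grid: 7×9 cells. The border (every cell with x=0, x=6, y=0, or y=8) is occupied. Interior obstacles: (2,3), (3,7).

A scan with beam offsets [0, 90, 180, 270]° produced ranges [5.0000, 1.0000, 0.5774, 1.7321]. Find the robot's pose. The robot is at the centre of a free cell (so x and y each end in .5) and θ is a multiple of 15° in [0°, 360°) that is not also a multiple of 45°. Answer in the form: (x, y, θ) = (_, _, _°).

(x, y, θ) = (1.5, 5.5, 30°)

Candidates: 33 free-cell centres × 16 headings = 528 poses. Raycast each; keep the one whose scan matches to 4 dp.
  (3.5, 3.5, 120°): beam 2 = 0.5774 ≠ 1.0000 ✗
  (1.5, 4.5, 60°): beam 1 = 3.0000 ≠ 5.0000 ✗
  (2.5, 2.5, 75°): beam 1 = 0.5176 ≠ 5.0000 ✗
  (3.5, 1.5, 255°): beam 1 = 0.5176 ≠ 5.0000 ✗
  …
  (1.5, 5.5, 30°): r_1=5.0000, r_2=1.0000, r_3=0.5774, r_4=1.7321 — all match ✓
Unique over the lattice → pose = (1.5, 5.5, 30°).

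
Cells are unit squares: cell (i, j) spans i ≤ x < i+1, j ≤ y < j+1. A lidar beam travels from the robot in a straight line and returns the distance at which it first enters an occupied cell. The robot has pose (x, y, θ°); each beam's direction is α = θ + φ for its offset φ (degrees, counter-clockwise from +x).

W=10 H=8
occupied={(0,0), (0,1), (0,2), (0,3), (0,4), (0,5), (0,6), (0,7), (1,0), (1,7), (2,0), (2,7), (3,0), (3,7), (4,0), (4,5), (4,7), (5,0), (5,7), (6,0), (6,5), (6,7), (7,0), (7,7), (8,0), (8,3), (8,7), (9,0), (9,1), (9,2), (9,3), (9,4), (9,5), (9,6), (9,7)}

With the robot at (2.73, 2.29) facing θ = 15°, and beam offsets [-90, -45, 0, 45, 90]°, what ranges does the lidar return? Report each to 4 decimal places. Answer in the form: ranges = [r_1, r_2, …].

beam 1: φ=-90°, α=285°
  dir = (cos 285°, sin 285°) = (0.2588, -0.9659); from cell (2,2)
  next x-line at t=1.0432, next y-line at t=0.3002; Δt_x=3.8637, Δt_y=1.0353
    y: enter (2,1) at t=0.3002
    x: enter (3,1) at t=1.0432
    y: enter (3,0) at t=1.3355 ← occupied
  → r_1 = 1.3355
beam 2: φ=-45°, α=330°
  dir = (cos 330°, sin 330°) = (0.8660, -0.5000); from cell (2,2)
  next x-line at t=0.3118, next y-line at t=0.5800; Δt_x=1.1547, Δt_y=2.0000
    x: enter (3,2) at t=0.3118
    y: enter (3,1) at t=0.5800
    x: enter (4,1) at t=1.4665
    y: enter (4,0) at t=2.5800 ← occupied
  → r_2 = 2.5800
beam 3: φ=0°, α=15°
  dir = (cos 15°, sin 15°) = (0.9659, 0.2588); from cell (2,2)
  next x-line at t=0.2795, next y-line at t=2.7432; Δt_x=1.0353, Δt_y=3.8637
    x: enter (3,2) at t=0.2795
    x: enter (4,2) at t=1.3148
    x: enter (5,2) at t=2.3501
    y: enter (5,3) at t=2.7432
    x: enter (6,3) at t=3.3854
    x: enter (7,3) at t=4.4206
    x: enter (8,3) at t=5.4559 ← occupied
  → r_3 = 5.4559
beam 4: φ=45°, α=60°
  dir = (cos 60°, sin 60°) = (0.5000, 0.8660); from cell (2,2)
  next x-line at t=0.5400, next y-line at t=0.8198; Δt_x=2.0000, Δt_y=1.1547
    x: enter (3,2) at t=0.5400
    y: enter (3,3) at t=0.8198
    y: enter (3,4) at t=1.9745
    x: enter (4,4) at t=2.5400
    y: enter (4,5) at t=3.1292 ← occupied
  → r_4 = 3.1292
beam 5: φ=90°, α=105°
  dir = (cos 105°, sin 105°) = (-0.2588, 0.9659); from cell (2,2)
  next x-line at t=2.8205, next y-line at t=0.7350; Δt_x=3.8637, Δt_y=1.0353
    y: enter (2,3) at t=0.7350
    y: enter (2,4) at t=1.7703
    y: enter (2,5) at t=2.8056
    x: enter (1,5) at t=2.8205
    y: enter (1,6) at t=3.8409
    y: enter (1,7) at t=4.8762 ← occupied
  → r_5 = 4.8762

ranges = [1.3355, 2.5800, 5.4559, 3.1292, 4.8762]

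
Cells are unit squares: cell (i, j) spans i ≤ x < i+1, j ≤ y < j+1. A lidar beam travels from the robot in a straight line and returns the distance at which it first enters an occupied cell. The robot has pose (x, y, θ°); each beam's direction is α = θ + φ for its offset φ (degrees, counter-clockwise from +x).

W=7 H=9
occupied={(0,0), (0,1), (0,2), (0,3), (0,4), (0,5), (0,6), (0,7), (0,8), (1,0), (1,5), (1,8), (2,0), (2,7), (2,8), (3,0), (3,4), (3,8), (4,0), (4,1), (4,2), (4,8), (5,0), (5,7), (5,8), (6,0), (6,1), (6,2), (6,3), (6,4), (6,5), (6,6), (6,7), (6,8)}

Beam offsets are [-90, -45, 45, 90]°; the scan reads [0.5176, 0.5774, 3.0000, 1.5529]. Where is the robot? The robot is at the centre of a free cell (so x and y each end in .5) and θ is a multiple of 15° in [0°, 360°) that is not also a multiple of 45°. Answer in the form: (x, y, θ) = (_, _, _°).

(x, y, θ) = (4.5, 4.5, 255°)

The pose lattice has 29·16 = 464 candidates. Test each by forward raycasting.
  (3.5, 7.5, 345°): beam 1 = 6.7293 ≠ 0.5176 ✗
  (5.5, 3.5, 345°): beam 1 = 1.9319 ≠ 0.5176 ✗
  (4.5, 4.5, 210°): beam 1 = 3.0000 ≠ 0.5176 ✗
  (3.5, 3.5, 300°): beam 1 = 2.8868 ≠ 0.5176 ✗
  …
  (4.5, 4.5, 255°): r_1=0.5176, r_2=0.5774, r_3=3.0000, r_4=1.5529 — all match ✓
No second candidate reproduces the full scan.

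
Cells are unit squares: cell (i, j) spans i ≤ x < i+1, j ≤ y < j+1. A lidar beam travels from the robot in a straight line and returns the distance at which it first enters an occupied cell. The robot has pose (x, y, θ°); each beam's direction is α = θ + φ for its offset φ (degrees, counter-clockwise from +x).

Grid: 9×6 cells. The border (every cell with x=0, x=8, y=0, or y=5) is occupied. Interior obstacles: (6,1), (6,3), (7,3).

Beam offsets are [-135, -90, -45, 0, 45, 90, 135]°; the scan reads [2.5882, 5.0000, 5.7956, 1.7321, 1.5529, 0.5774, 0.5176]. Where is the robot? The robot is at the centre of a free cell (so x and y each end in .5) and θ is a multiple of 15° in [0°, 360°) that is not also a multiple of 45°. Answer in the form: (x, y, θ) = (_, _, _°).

Candidates: 25 free-cell centres × 16 headings = 400 poses. Raycast each; keep the one whose scan matches to 4 dp.
  (4.5, 4.5, 195°): beam 1 = 0.5774 ≠ 2.5882 ✗
  (1.5, 4.5, 120°): beam 1 = 4.6587 ≠ 2.5882 ✗
  (6.5, 4.5, 60°): beam 1 = 0.5176 ≠ 2.5882 ✗
  …
  (1.5, 3.5, 60°): r_1=2.5882, r_2=5.0000, r_3=5.7956, r_4=1.7321, r_5=1.5529, r_6=0.5774, r_7=0.5176 — all match ✓
Only this pose fits every beam.

(x, y, θ) = (1.5, 3.5, 60°)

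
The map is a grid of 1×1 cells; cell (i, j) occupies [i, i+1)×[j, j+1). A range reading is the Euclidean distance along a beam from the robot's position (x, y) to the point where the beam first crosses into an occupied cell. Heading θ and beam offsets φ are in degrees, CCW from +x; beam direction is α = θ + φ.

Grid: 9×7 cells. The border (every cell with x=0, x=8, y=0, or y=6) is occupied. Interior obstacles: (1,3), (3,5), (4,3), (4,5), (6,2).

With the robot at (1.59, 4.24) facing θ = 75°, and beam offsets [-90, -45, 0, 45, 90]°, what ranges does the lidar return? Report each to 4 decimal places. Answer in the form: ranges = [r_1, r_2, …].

ranges = [2.4950, 1.6281, 1.8221, 1.1800, 0.6108]

beam 1: φ=-90°, α=345°
  cosα=0.9659 sinα=-0.2588 | (1,4) | tMaxX 0.4245 tMaxY 0.9273 | tΔX 1.0353 tΔY 3.8637
    t=0.4245 [x] (2,4)
    t=0.9273 [y] (2,3)
    t=1.4597 [x] (3,3)
    t=2.4950 [x] (4,3) — stop
  → r_1 = 2.4950
beam 2: φ=-45°, α=30°
  cosα=0.8660 sinα=0.5000 | (1,4) | tMaxX 0.4734 tMaxY 1.5200 | tΔX 1.1547 tΔY 2.0000
    t=0.4734 [x] (2,4)
    t=1.5200 [y] (2,5)
    t=1.6281 [x] (3,5) — stop
  → r_2 = 1.6281
beam 3: φ=0°, α=75°
  cosα=0.2588 sinα=0.9659 | (1,4) | tMaxX 1.5841 tMaxY 0.7868 | tΔX 3.8637 tΔY 1.0353
    t=0.7868 [y] (1,5)
    t=1.5841 [x] (2,5)
    t=1.8221 [y] (2,6) — stop
  → r_3 = 1.8221
beam 4: φ=45°, α=120°
  cosα=-0.5000 sinα=0.8660 | (1,4) | tMaxX 1.1800 tMaxY 0.8776 | tΔX 2.0000 tΔY 1.1547
    t=0.8776 [y] (1,5)
    t=1.1800 [x] (0,5) — stop
  → r_4 = 1.1800
beam 5: φ=90°, α=165°
  cosα=-0.9659 sinα=0.2588 | (1,4) | tMaxX 0.6108 tMaxY 2.9364 | tΔX 1.0353 tΔY 3.8637
    t=0.6108 [x] (0,4) — stop
  → r_5 = 0.6108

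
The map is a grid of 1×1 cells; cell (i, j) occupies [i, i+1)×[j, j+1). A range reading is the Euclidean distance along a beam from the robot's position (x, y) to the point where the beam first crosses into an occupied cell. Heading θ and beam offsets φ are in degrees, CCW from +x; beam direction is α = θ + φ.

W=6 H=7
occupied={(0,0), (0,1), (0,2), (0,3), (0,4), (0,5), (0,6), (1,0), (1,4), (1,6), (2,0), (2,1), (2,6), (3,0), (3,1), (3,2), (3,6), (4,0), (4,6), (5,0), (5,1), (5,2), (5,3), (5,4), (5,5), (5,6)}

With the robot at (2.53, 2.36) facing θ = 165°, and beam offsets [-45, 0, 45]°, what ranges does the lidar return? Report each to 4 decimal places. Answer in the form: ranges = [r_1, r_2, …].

beam 1: φ=-45°, α=120°
  direction (-0.5000, 0.8660); cell (2,2); t to first gridline: x 1.0600, y 0.7390 (then +2.0000 / +1.1547)
    (2,3) via y @ 0.7390
    (1,3) via x @ 1.0600
    (1,4) via y @ 1.8937  # hit
  → r_1 = 1.8937
beam 2: φ=0°, α=165°
  direction (-0.9659, 0.2588); cell (2,2); t to first gridline: x 0.5487, y 2.4728 (then +1.0353 / +3.8637)
    (1,2) via x @ 0.5487
    (0,2) via x @ 1.5840  # hit
  → r_2 = 1.5840
beam 3: φ=45°, α=210°
  direction (-0.8660, -0.5000); cell (2,2); t to first gridline: x 0.6120, y 0.7200 (then +1.1547 / +2.0000)
    (1,2) via x @ 0.6120
    (1,1) via y @ 0.7200
    (0,1) via x @ 1.7667  # hit
  → r_3 = 1.7667

ranges = [1.8937, 1.5840, 1.7667]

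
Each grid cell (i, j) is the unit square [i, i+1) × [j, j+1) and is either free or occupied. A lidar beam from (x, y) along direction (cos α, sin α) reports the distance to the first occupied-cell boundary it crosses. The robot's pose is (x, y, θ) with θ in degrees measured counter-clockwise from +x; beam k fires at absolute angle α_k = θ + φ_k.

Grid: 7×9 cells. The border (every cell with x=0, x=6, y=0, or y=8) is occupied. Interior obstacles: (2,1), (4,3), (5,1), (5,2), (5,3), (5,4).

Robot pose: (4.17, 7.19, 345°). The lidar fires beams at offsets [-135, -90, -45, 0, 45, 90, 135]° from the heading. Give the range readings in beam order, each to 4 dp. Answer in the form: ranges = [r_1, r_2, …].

ranges = [3.6604, 5.3731, 2.5288, 1.8946, 1.6200, 0.8386, 0.9353]

beam 1: φ=-135°, α=210°
  dir = (cos 210°, sin 210°) = (-0.8660, -0.5000); from cell (4,7)
  next x-line at t=0.1963, next y-line at t=0.3800; Δt_x=1.1547, Δt_y=2.0000
    x: enter (3,7) at t=0.1963
    y: enter (3,6) at t=0.3800
    x: enter (2,6) at t=1.3510
    y: enter (2,5) at t=2.3800
    x: enter (1,5) at t=2.5057
    x: enter (0,5) at t=3.6604 ← occupied
  → r_1 = 3.6604
beam 2: φ=-90°, α=255°
  dir = (cos 255°, sin 255°) = (-0.2588, -0.9659); from cell (4,7)
  next x-line at t=0.6568, next y-line at t=0.1967; Δt_x=3.8637, Δt_y=1.0353
    y: enter (4,6) at t=0.1967
    x: enter (3,6) at t=0.6568
    y: enter (3,5) at t=1.2320
    y: enter (3,4) at t=2.2673
    y: enter (3,3) at t=3.3025
    y: enter (3,2) at t=4.3378
    x: enter (2,2) at t=4.5205
    y: enter (2,1) at t=5.3731 ← occupied
  → r_2 = 5.3731
beam 3: φ=-45°, α=300°
  dir = (cos 300°, sin 300°) = (0.5000, -0.8660); from cell (4,7)
  next x-line at t=1.6600, next y-line at t=0.2194; Δt_x=2.0000, Δt_y=1.1547
    y: enter (4,6) at t=0.2194
    y: enter (4,5) at t=1.3741
    x: enter (5,5) at t=1.6600
    y: enter (5,4) at t=2.5288 ← occupied
  → r_3 = 2.5288
beam 4: φ=0°, α=345°
  dir = (cos 345°, sin 345°) = (0.9659, -0.2588); from cell (4,7)
  next x-line at t=0.8593, next y-line at t=0.7341; Δt_x=1.0353, Δt_y=3.8637
    y: enter (4,6) at t=0.7341
    x: enter (5,6) at t=0.8593
    x: enter (6,6) at t=1.8946 ← occupied
  → r_4 = 1.8946
beam 5: φ=45°, α=30°
  dir = (cos 30°, sin 30°) = (0.8660, 0.5000); from cell (4,7)
  next x-line at t=0.9584, next y-line at t=1.6200; Δt_x=1.1547, Δt_y=2.0000
    x: enter (5,7) at t=0.9584
    y: enter (5,8) at t=1.6200 ← occupied
  → r_5 = 1.6200
beam 6: φ=90°, α=75°
  dir = (cos 75°, sin 75°) = (0.2588, 0.9659); from cell (4,7)
  next x-line at t=3.2069, next y-line at t=0.8386; Δt_x=3.8637, Δt_y=1.0353
    y: enter (4,8) at t=0.8386 ← occupied
  → r_6 = 0.8386
beam 7: φ=135°, α=120°
  dir = (cos 120°, sin 120°) = (-0.5000, 0.8660); from cell (4,7)
  next x-line at t=0.3400, next y-line at t=0.9353; Δt_x=2.0000, Δt_y=1.1547
    x: enter (3,7) at t=0.3400
    y: enter (3,8) at t=0.9353 ← occupied
  → r_7 = 0.9353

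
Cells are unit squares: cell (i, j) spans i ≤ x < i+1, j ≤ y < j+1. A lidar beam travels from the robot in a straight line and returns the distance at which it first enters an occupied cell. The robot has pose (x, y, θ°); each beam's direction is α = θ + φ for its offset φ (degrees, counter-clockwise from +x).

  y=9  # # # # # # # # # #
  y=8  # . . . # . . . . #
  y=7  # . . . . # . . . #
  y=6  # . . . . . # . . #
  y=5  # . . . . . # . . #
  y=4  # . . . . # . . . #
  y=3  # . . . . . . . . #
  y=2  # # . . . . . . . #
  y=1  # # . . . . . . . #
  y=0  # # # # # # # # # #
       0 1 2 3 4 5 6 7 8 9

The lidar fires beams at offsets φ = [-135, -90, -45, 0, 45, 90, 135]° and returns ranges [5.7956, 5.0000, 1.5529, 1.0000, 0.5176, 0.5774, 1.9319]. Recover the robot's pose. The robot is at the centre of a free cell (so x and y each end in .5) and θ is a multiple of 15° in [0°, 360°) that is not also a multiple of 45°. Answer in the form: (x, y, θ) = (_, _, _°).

Candidates: 57 free-cell centres × 16 headings = 912 poses. Raycast each; keep the one whose scan matches to 4 dp.
  (2.5, 3.5, 330°): beam 1 = 1.5529 ≠ 5.7956 ✗
  (7.5, 2.5, 300°): beam 1 = 6.7293 ≠ 5.7956 ✗
  (4.5, 3.5, 255°): beam 1 = 6.3509 ≠ 5.7956 ✗
  …
  (3.5, 1.5, 210°): r_1=5.7956, r_2=5.0000, r_3=1.5529, r_4=1.0000, r_5=0.5176, r_6=0.5774, r_7=1.9319 — all match ✓
No second candidate reproduces the full scan.

(x, y, θ) = (3.5, 1.5, 210°)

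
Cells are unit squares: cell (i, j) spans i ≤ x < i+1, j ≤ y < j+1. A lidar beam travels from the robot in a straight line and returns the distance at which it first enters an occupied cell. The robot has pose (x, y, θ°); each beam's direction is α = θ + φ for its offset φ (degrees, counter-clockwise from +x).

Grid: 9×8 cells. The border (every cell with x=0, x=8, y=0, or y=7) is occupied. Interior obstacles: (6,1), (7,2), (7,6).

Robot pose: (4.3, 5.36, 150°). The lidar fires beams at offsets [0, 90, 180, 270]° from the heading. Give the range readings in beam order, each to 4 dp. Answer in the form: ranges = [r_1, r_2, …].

ranges = [3.2800, 5.0345, 4.2724, 1.8937]

beam 1: φ=0°, α=150°
  direction (-0.8660, 0.5000); cell (4,5); t to first gridline: x 0.3464, y 1.2800 (then +1.1547 / +2.0000)
    (3,5) via x @ 0.3464
    (3,6) via y @ 1.2800
    (2,6) via x @ 1.5011
    (1,6) via x @ 2.6558
    (1,7) via y @ 3.2800  # hit
  → r_1 = 3.2800
beam 2: φ=90°, α=240°
  direction (-0.5000, -0.8660); cell (4,5); t to first gridline: x 0.6000, y 0.4157 (then +2.0000 / +1.1547)
    (4,4) via y @ 0.4157
    (3,4) via x @ 0.6000
    (3,3) via y @ 1.5704
    (2,3) via x @ 2.6000
    (2,2) via y @ 2.7251
    (2,1) via y @ 3.8798
    (1,1) via x @ 4.6000
    (1,0) via y @ 5.0345  # hit
  → r_2 = 5.0345
beam 3: φ=180°, α=330°
  direction (0.8660, -0.5000); cell (4,5); t to first gridline: x 0.8083, y 0.7200 (then +1.1547 / +2.0000)
    (4,4) via y @ 0.7200
    (5,4) via x @ 0.8083
    (6,4) via x @ 1.9630
    (6,3) via y @ 2.7200
    (7,3) via x @ 3.1177
    (8,3) via x @ 4.2724  # hit
  → r_3 = 4.2724
beam 4: φ=270°, α=60°
  direction (0.5000, 0.8660); cell (4,5); t to first gridline: x 1.4000, y 0.7390 (then +2.0000 / +1.1547)
    (4,6) via y @ 0.7390
    (5,6) via x @ 1.4000
    (5,7) via y @ 1.8937  # hit
  → r_4 = 1.8937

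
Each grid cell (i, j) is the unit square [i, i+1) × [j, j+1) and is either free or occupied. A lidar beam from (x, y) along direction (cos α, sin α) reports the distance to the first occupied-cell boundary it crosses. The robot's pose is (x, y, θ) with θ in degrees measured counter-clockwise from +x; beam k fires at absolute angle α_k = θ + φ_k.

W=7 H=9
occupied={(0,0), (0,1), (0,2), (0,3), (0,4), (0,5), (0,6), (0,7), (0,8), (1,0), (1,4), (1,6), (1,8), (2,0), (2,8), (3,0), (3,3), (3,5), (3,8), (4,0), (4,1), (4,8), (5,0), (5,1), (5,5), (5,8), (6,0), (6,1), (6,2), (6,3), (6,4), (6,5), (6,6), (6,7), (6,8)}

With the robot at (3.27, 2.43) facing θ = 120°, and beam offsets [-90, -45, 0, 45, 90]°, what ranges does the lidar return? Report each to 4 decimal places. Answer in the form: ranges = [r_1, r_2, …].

ranges = [3.1523, 0.5901, 2.5400, 2.3501, 2.6212]

beam 1: φ=-90°, α=30°
  dir = (cos 30°, sin 30°) = (0.8660, 0.5000); from cell (3,2)
  next x-line at t=0.8429, next y-line at t=1.1400; Δt_x=1.1547, Δt_y=2.0000
    x: enter (4,2) at t=0.8429
    y: enter (4,3) at t=1.1400
    x: enter (5,3) at t=1.9976
    y: enter (5,4) at t=3.1400
    x: enter (6,4) at t=3.1523 ← occupied
  → r_1 = 3.1523
beam 2: φ=-45°, α=75°
  dir = (cos 75°, sin 75°) = (0.2588, 0.9659); from cell (3,2)
  next x-line at t=2.8205, next y-line at t=0.5901; Δt_x=3.8637, Δt_y=1.0353
    y: enter (3,3) at t=0.5901 ← occupied
  → r_2 = 0.5901
beam 3: φ=0°, α=120°
  dir = (cos 120°, sin 120°) = (-0.5000, 0.8660); from cell (3,2)
  next x-line at t=0.5400, next y-line at t=0.6582; Δt_x=2.0000, Δt_y=1.1547
    x: enter (2,2) at t=0.5400
    y: enter (2,3) at t=0.6582
    y: enter (2,4) at t=1.8129
    x: enter (1,4) at t=2.5400 ← occupied
  → r_3 = 2.5400
beam 4: φ=45°, α=165°
  dir = (cos 165°, sin 165°) = (-0.9659, 0.2588); from cell (3,2)
  next x-line at t=0.2795, next y-line at t=2.2023; Δt_x=1.0353, Δt_y=3.8637
    x: enter (2,2) at t=0.2795
    x: enter (1,2) at t=1.3148
    y: enter (1,3) at t=2.2023
    x: enter (0,3) at t=2.3501 ← occupied
  → r_4 = 2.3501
beam 5: φ=90°, α=210°
  dir = (cos 210°, sin 210°) = (-0.8660, -0.5000); from cell (3,2)
  next x-line at t=0.3118, next y-line at t=0.8600; Δt_x=1.1547, Δt_y=2.0000
    x: enter (2,2) at t=0.3118
    y: enter (2,1) at t=0.8600
    x: enter (1,1) at t=1.4665
    x: enter (0,1) at t=2.6212 ← occupied
  → r_5 = 2.6212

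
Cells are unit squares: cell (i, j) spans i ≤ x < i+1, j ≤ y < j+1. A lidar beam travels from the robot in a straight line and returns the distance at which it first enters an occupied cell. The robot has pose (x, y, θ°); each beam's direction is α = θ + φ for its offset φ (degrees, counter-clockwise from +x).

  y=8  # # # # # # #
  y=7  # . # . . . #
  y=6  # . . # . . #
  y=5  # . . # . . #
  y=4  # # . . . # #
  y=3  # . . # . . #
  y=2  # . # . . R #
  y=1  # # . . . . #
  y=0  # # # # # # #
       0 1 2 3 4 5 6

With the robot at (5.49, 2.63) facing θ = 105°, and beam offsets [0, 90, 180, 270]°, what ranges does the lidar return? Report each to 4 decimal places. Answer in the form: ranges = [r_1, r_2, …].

ranges = [1.4183, 3.6131, 1.6875, 0.5280]

beam 1: φ=0°, α=105°
  d=(-0.2588,0.9659)  start (5,2)  tX=1.8932 tY=0.3831  stride 1/|dx|=3.8637 1/|dy|=1.0353
    cross y-line → (5,3), t=0.3831
    cross y-line → (5,4), t=1.4183 (wall)
  → r_1 = 1.4183
beam 2: φ=90°, α=195°
  d=(-0.9659,-0.2588)  start (5,2)  tX=0.5073 tY=2.4341  stride 1/|dx|=1.0353 1/|dy|=3.8637
    cross x-line → (4,2), t=0.5073
    cross x-line → (3,2), t=1.5426
    cross y-line → (3,1), t=2.4341
    cross x-line → (2,1), t=2.5778
    cross x-line → (1,1), t=3.6131 (wall)
  → r_2 = 3.6131
beam 3: φ=180°, α=285°
  d=(0.2588,-0.9659)  start (5,2)  tX=1.9705 tY=0.6522  stride 1/|dx|=3.8637 1/|dy|=1.0353
    cross y-line → (5,1), t=0.6522
    cross y-line → (5,0), t=1.6875 (wall)
  → r_3 = 1.6875
beam 4: φ=270°, α=15°
  d=(0.9659,0.2588)  start (5,2)  tX=0.5280 tY=1.4296  stride 1/|dx|=1.0353 1/|dy|=3.8637
    cross x-line → (6,2), t=0.5280 (wall)
  → r_4 = 0.5280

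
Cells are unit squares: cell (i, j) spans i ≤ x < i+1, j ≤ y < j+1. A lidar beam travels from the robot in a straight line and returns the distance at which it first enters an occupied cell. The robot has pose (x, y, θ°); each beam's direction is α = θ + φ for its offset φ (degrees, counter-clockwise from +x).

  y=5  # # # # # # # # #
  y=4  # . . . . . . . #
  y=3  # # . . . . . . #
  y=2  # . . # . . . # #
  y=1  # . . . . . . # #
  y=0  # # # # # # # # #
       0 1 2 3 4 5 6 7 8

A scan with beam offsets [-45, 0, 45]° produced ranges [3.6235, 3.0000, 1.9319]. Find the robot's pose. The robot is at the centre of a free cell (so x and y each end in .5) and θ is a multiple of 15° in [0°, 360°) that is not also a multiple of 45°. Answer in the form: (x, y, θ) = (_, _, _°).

Candidates: 24 free-cell centres × 16 headings = 384 poses. Raycast each; keep the one whose scan matches to 4 dp.
  (4.5, 4.5, 210°): beam 1 = 1.9319 ≠ 3.6235 ✗
  (5.5, 3.5, 345°): beam 1 = 2.8868 ≠ 3.6235 ✗
  (5.5, 1.5, 240°): beam 1 = 1.9319 ≠ 3.6235 ✗
  (7.5, 4.5, 60°): beam 1 = 0.5176 ≠ 3.6235 ✗
  …
  (4.5, 4.5, 330°): r_1=3.6235, r_2=3.0000, r_3=1.9319 — all match ✓
Unique over the lattice → pose = (4.5, 4.5, 330°).

(x, y, θ) = (4.5, 4.5, 330°)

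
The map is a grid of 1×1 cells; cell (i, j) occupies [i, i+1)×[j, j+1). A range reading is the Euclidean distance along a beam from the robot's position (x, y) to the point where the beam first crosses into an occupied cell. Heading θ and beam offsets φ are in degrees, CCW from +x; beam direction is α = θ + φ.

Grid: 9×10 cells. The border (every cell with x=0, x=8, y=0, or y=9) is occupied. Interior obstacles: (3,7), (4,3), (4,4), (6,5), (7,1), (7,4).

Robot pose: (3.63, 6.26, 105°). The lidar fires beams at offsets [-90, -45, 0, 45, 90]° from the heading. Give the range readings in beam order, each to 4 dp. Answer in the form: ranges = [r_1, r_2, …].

ranges = [4.5242, 3.1639, 0.7661, 3.0369, 2.7228]

beam 1: φ=-90°, α=15°
  cosα=0.9659 sinα=0.2588 | (3,6) | tMaxX 0.3831 tMaxY 2.8591 | tΔX 1.0353 tΔY 3.8637
    t=0.3831 [x] (4,6)
    t=1.4183 [x] (5,6)
    t=2.4536 [x] (6,6)
    t=2.8591 [y] (6,7)
    t=3.4889 [x] (7,7)
    t=4.5242 [x] (8,7) — stop
  → r_1 = 4.5242
beam 2: φ=-45°, α=60°
  cosα=0.5000 sinα=0.8660 | (3,6) | tMaxX 0.7400 tMaxY 0.8545 | tΔX 2.0000 tΔY 1.1547
    t=0.7400 [x] (4,6)
    t=0.8545 [y] (4,7)
    t=2.0092 [y] (4,8)
    t=2.7400 [x] (5,8)
    t=3.1639 [y] (5,9) — stop
  → r_2 = 3.1639
beam 3: φ=0°, α=105°
  cosα=-0.2588 sinα=0.9659 | (3,6) | tMaxX 2.4341 tMaxY 0.7661 | tΔX 3.8637 tΔY 1.0353
    t=0.7661 [y] (3,7) — stop
  → r_3 = 0.7661
beam 4: φ=45°, α=150°
  cosα=-0.8660 sinα=0.5000 | (3,6) | tMaxX 0.7275 tMaxY 1.4800 | tΔX 1.1547 tΔY 2.0000
    t=0.7275 [x] (2,6)
    t=1.4800 [y] (2,7)
    t=1.8822 [x] (1,7)
    t=3.0369 [x] (0,7) — stop
  → r_4 = 3.0369
beam 5: φ=90°, α=195°
  cosα=-0.9659 sinα=-0.2588 | (3,6) | tMaxX 0.6522 tMaxY 1.0046 | tΔX 1.0353 tΔY 3.8637
    t=0.6522 [x] (2,6)
    t=1.0046 [y] (2,5)
    t=1.6875 [x] (1,5)
    t=2.7228 [x] (0,5) — stop
  → r_5 = 2.7228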